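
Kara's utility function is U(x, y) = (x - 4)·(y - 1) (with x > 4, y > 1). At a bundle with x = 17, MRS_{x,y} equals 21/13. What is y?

MU_x = (y−1), MU_y = (x−4).
MRS = (y−1)/(x−4).
Substitute x = 17: MRS = (y − 1)/13. Setting this equal to 21/13 gives y − 1 = (21/13)·13 = 21, so y = 22.

y = 22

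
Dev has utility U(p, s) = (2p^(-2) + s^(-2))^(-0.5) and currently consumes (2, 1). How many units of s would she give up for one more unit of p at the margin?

MRS = 0.25

For CES with ρ = -2, MRS = (2/1)·(s/p)^3.
At (2, 1): MRS = 0.25.
So at (2, 1) the consumer would give up 0.25 units of s for one more unit of p.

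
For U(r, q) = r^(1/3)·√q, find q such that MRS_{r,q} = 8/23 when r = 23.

q = 12

MU_r = 1/3·r^(-2/3)·√q and MU_q = 0.5·r^(1/3)·q^(-0.5).
MRS = MU_r/MU_q = (2/3)·q/r.
Substitute r = 23: MRS = q/34.5. Setting q/34.5 = 8/23 gives q = (8/23)·34.5 = 12.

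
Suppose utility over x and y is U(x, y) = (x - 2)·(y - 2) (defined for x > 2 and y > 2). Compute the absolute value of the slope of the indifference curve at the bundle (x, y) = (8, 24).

MRS = 11/3

MU_x = (y−2), MU_y = (x−2).
MRS = (y−2)/(x−2).
At (8, 24): MRS = 11/3.
So at (8, 24) the consumer would give up 11/3 units of y for one more unit of x.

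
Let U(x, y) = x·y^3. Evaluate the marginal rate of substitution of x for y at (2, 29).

MU_x = y^3 and MU_y = 3·x·y^2.
MRS = MU_x/MU_y = (1/3)·y/x.
At (2, 29): MRS = 29/6.
So at (2, 29) the consumer would give up 29/6 units of y for one more unit of x.

MRS = 29/6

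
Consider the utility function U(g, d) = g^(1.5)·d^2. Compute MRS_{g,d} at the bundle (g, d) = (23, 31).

MU_g = 1.5·√g·d^2 and MU_d = 2·g^(1.5)·d.
MRS = MU_g/MU_d = (0.75)·d/g.
At (23, 31): MRS = 93/92.
That is, one extra unit of g is worth 93/92 units of d at the margin.

MRS = 93/92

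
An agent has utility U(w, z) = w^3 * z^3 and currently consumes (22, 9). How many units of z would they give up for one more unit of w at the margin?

MU_w = 3·w^2·z^3 and MU_z = 3·w^3·z^2.
MRS = MU_w/MU_z = z/w.
At (22, 9): MRS = 9/22.
That is, one extra unit of w is worth 9/22 units of z at the margin.

MRS = 9/22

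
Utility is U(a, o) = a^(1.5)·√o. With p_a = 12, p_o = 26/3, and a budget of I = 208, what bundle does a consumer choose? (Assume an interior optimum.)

MU_a = 1.5·√a·√o and MU_o = 0.5·a^(1.5)·o^(-0.5).
MRS = MU_a/MU_o = (3)·o/a.
Tangency: set MRS = p_a/p_o = 12/(26/3) = 18/13.
So (3)·o/a = 18/13, i.e. o = (6/13)·a.
Substitute into the budget 12·a + (26/3)·o = 208: 16·a = 208, so a* = 13.
Then o* = (6/13)·13 = 6.

a* = 13, o* = 6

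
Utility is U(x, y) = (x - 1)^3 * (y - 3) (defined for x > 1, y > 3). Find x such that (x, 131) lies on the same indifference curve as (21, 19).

x = 11

U(21, 19) = 128000.
Set U(x, 131) = 128000 and solve.
With y = 131: (131 − 3) = 128, so (x − 1)^3 = 128000/128 = 1000.
Taking the cube root (with x > 1): x − 1 = 10, so x = 11.
Check: U(11, 131) = 128000.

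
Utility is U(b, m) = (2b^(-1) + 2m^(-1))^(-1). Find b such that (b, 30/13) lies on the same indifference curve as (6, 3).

U depends on (b, m) only through S = 2b^(-1) + 2m^(-1), so equal utility means equal S. At (6, 3): S = 1.
With m = 30/13: 2·(30/13)^(-1) = 13/15, so 2b^(-1) = 1 − 13/15 = 2/15, i.e. b^(-1) = 1/15.
Hence b = 1/(1/15) = 15.
Check: U(15, 30/13) = 1.

b = 15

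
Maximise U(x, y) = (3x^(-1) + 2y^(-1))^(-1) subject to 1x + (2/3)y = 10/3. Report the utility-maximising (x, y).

For CES with ρ = -1, MRS = (3/2)·(y/x)^2.
Tangency: set MRS = p_x/p_y = 1/(2/3) = 1.5.
So (y/x)^2 = 1; taking the square root, y/x = 1, i.e. y = x.
Substitute into the budget 1·x + (2/3)·y = 10/3: (5/3)·x = 10/3, so x* = 2 and y* = 2.

x* = 2, y* = 2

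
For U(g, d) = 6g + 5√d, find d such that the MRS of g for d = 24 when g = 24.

MU_g = 6, MU_d = 5/(2√d).
MRS = 6 ÷ (5/(2√d)).
MRS depends only on d: 2.4·√d = 24 ⇒ √d = 24/2.4 = 10 ⇒ d = 100.

d = 100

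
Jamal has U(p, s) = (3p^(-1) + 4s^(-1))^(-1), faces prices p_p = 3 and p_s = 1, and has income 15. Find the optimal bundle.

For CES with ρ = -1, MRS = (3/4)·(s/p)^2.
Tangency: set MRS = p_p/p_s = 3/1 = 3.
So (s/p)^2 = 4; taking the square root, s/p = 2, i.e. s = 2·p.
Substitute into the budget 3·p + 1·s = 15: 5·p = 15, so p* = 3 and s* = 2·3 = 6.

p* = 3, s* = 6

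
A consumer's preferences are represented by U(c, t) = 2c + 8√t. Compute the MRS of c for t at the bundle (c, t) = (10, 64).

MU_c = 2, MU_t = 8/(2√t).
MRS = 2 ÷ (8/(2√t)).
At (10, 64): MRS = 4.
The indifference curve has slope −4 at this bundle.

MRS = 4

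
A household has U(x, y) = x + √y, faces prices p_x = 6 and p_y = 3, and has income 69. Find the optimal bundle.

x* = 11, y* = 1

MU_x = 1, MU_y = 1/(2√y).
MRS = 1 ÷ (1/(2√y)).
Tangency: set MRS = p_x/p_y = 6/3 = 2.
MRS depends only on y: 2·√y = 2 ⇒ √y = 2/2 = 1 ⇒ y* = 1.
From the budget, 6·x = 69 − 3·1 = 66, so x* = 11.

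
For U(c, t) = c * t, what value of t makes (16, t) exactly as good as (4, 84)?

t = 21

U(4, 84) = 336.
Set U(16, t) = 336 and solve.
With c = 16: t = 336/16 = 21.
Check: U(16, 21) = 336.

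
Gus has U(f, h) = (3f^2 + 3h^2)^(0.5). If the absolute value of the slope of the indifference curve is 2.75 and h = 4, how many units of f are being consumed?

f = 11

For CES with ρ = 2, MRS = (h/f)^(-1).
Setting (4/f)^(-1) = 2.75 gives 4/f = 4/11 and f = 11.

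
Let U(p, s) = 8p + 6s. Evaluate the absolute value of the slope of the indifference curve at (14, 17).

MRS = 4/3

MU_p = 8, MU_s = 6, so MRS = 8/6 = 4/3 at every bundle.
At (14, 17): MRS = 4/3.
The indifference curve has slope −4/3 at this bundle.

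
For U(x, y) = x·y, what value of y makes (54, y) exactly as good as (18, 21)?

U(18, 21) = 378.
Set U(54, y) = 378 and solve.
With x = 54: y = 378/54 = 7.
Check: U(54, 7) = 378.

y = 7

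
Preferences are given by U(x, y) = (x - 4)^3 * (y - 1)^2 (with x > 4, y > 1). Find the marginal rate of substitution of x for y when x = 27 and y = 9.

MU_x = 3·(x−4)^2·(y−1)^2, MU_y = 2·(x−4)^3·(y−1).
MRS = (3/2)·(y−1)/(x−4).
At (27, 9): MRS = 12/23.
That is, one extra unit of x is worth 12/23 units of y at the margin.

MRS = 12/23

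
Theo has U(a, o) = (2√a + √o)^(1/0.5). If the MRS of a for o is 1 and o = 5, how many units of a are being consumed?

a = 20

For CES with ρ = 0.5, MRS = (2/1)·√(o/a).
Setting (2/1)·√(5/a) = 1 gives √(5/a) = 0.5, so 5/a = 0.25 and a = 20.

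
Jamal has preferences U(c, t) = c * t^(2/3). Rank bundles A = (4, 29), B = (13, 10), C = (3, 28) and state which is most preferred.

Evaluate utility at each bundle:
U(A) = 37.757.
U(B) = 60.341.
U(C) = 27.663.
Highest utility is B, so B ≻ A ≻ C.

Bundle B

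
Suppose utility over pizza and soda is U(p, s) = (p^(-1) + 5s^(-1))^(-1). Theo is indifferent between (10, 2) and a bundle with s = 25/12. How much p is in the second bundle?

p = 5

U depends on (p, s) only through S = p^(-1) + 5s^(-1), so equal utility means equal S. At (10, 2): S = 2.6.
With s = 25/12: 5·(25/12)^(-1) = 2.4, so p^(-1) = 2.6 − 2.4 = 0.2.
Hence p = 1/0.2 = 5.
Check: U(5, 25/12) = 0.3846.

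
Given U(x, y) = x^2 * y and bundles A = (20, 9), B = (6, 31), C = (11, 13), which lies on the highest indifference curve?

Bundle A

Evaluate utility at each bundle:
U(A) = 3600.
U(B) = 1116.
U(C) = 1573.
Highest utility is A, so A ≻ C ≻ B.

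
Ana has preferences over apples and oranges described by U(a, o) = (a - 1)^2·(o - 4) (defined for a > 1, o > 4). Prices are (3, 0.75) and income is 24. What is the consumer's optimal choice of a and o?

a* = 5, o* = 12

MU_a = 2·(a−1)·(o−4), MU_o = (a−1)^2.
MRS = (2/1)·(o−4)/(a−1).
Tangency: set MRS = p_a/p_o = 3/0.75 = 4.
So (2/1)·(o − 4)/(a − 1) = 4, i.e. (o − 4) = 2·(a − 1).
Rewrite the budget in excess-of-subsistence terms: 3·(a − 1) + 0.75·(o − 4) = 24 − 3·1 − 0.75·4 = 18.
Substituting, 4.5·(a − 1) = 18, so a − 1 = 4 and a* = 5.
Then o − 4 = 2·4 = 8, so o* = 12.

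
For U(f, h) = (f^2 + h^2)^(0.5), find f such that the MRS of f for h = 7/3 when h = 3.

f = 7

For CES with ρ = 2, MRS = (h/f)^(-1).
Setting (3/f)^(-1) = 7/3 gives 3/f = 3/7 and f = 7.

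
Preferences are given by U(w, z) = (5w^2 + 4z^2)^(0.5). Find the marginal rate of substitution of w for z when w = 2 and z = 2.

For CES with ρ = 2, MRS = (5/4)·(z/w)^(-1).
At (2, 2): MRS = 1.25.
So at (2, 2) the consumer would give up 1.25 units of z for one more unit of w.

MRS = 1.25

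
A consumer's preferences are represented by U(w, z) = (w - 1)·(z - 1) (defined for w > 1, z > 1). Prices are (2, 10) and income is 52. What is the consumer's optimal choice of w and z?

w* = 11, z* = 3

MU_w = (z−1), MU_z = (w−1).
MRS = (z−1)/(w−1).
Tangency: set MRS = p_w/p_z = 2/10 = 0.2.
So (z − 1)/(w − 1) = 0.2, i.e. (z − 1) = 0.2·(w − 1).
Rewrite the budget in excess-of-subsistence terms: 2·(w − 1) + 10·(z − 1) = 52 − 2·1 − 10·1 = 40.
Substituting, 4·(w − 1) = 40, so w − 1 = 10 and w* = 11.
Then z − 1 = 0.2·10 = 2, so z* = 3.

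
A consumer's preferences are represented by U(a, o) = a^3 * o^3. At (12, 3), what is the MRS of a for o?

MRS = 0.25

MU_a = 3·a^2·o^3 and MU_o = 3·a^3·o^2.
MRS = MU_a/MU_o = o/a.
At (12, 3): MRS = 0.25.
That is, one extra unit of a is worth 0.25 units of o at the margin.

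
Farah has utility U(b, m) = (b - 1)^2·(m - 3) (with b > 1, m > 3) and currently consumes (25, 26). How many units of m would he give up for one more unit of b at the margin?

MU_b = 2·(b−1)·(m−3), MU_m = (b−1)^2.
MRS = (2/1)·(m−3)/(b−1).
At (25, 26): MRS = 23/12.
The indifference curve has slope −23/12 at this bundle.

MRS = 23/12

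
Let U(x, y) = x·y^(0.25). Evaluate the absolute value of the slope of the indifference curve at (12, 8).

MU_x = y^(0.25) and MU_y = 0.25·x·y^(-0.75).
MRS = MU_x/MU_y = (4)·y/x.
At (12, 8): MRS = 8/3.
So at (12, 8) the consumer would give up 8/3 units of y for one more unit of x.

MRS = 8/3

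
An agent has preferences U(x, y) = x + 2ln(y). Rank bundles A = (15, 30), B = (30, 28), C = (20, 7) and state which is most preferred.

Bundle B

Evaluate utility at each bundle:
U(A) = 21.802.
U(B) = 36.664.
U(C) = 23.892.
Highest utility is B, so B ≻ C ≻ A.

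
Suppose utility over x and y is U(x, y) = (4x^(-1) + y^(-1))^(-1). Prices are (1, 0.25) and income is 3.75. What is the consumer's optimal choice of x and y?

For CES with ρ = -1, MRS = (4/1)·(y/x)^2.
Tangency: set MRS = p_x/p_y = 1/0.25 = 4.
So (y/x)^2 = 1; taking the square root, y/x = 1, i.e. y = x.
Substitute into the budget 1·x + 0.25·y = 3.75: 1.25·x = 3.75, so x* = 3 and y* = 3.

x* = 3, y* = 3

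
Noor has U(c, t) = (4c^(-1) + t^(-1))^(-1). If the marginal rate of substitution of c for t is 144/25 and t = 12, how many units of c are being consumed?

For CES with ρ = -1, MRS = (4/1)·(t/c)^2.
Setting (4/1)·(12/c)^2 = 144/25 gives (12/c)^2 = 36/25, so 12/c = 1.2 and c = 10.

c = 10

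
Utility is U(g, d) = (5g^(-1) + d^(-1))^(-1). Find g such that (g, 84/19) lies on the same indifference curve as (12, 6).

g = 14

U depends on (g, d) only through S = 5g^(-1) + d^(-1), so equal utility means equal S. At (12, 6): S = 7/12.
With d = 84/19: (84/19)^(-1) = 19/84, so 5g^(-1) = 7/12 − 19/84 = 5/14, i.e. g^(-1) = 1/14.
Hence g = 1/(1/14) = 14.
Check: U(14, 84/19) = 1.7143.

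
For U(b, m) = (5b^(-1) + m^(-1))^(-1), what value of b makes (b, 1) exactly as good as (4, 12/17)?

U depends on (b, m) only through S = 5b^(-1) + m^(-1), so equal utility means equal S. At (4, 12/17): S = 8/3.
With m = 1: 1^(-1) = 1, so 5b^(-1) = 8/3 − 1 = 5/3, i.e. b^(-1) = 1/3.
Hence b = 1/(1/3) = 3.
Check: U(3, 1) = 0.375.

b = 3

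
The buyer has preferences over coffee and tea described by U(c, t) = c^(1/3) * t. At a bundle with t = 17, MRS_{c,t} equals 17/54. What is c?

MU_c = 1/3·c^(-2/3)·t and MU_t = c^(1/3).
MRS = MU_c/MU_t = (1/3)·t/c.
Substitute t = 17: MRS = (17/3)/c. Setting (17/3)/c = 17/54 gives c = (17/3)/(17/54) = 18.

c = 18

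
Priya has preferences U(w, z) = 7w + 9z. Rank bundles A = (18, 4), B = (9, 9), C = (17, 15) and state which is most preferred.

Evaluate utility at each bundle:
U(A) = 162.
U(B) = 144.
U(C) = 254.
Highest utility is C, so C ≻ A ≻ B.

Bundle C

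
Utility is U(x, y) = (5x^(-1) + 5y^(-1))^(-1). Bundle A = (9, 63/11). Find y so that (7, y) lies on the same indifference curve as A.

U depends on (x, y) only through S = 5x^(-1) + 5y^(-1), so equal utility means equal S. At (9, 63/11): S = 10/7.
With x = 7: 5·7^(-1) = 5/7, so 5y^(-1) = 10/7 − 5/7 = 5/7, i.e. y^(-1) = 1/7.
Hence y = 1/(1/7) = 7.
Check: U(7, 7) = 0.7.

y = 7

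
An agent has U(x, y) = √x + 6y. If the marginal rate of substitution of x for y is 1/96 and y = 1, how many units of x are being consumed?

x = 64

MU_x = 1/(2√x), MU_y = 6.
MRS = 1/(2√x) ÷ 6.
MRS depends only on x: (1/12)/√x = 1/96 ⇒ √x = (1/12)/(1/96) = 8 ⇒ x = 64.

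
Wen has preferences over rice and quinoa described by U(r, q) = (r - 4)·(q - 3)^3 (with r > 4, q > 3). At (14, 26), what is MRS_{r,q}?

MU_r = (q−3)^3, MU_q = 3·(r−4)·(q−3)^2.
MRS = (1/3)·(q−3)/(r−4).
At (14, 26): MRS = 23/30.
That is, one extra unit of r is worth 23/30 units of q at the margin.

MRS = 23/30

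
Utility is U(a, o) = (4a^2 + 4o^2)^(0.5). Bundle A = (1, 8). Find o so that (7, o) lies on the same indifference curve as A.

o = 4

U depends on (a, o) only through S = 4a^2 + 4o^2, so equal utility means equal S. At (1, 8): S = 260.
With a = 7: 4·7^2 = 196, so 4o^2 = 260 − 196 = 64, i.e. o^2 = 16.
Hence o = √16 = 4.
Check: U(7, 4) = 16.1245.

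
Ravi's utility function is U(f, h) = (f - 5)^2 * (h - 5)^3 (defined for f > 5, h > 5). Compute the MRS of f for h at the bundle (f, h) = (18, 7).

MU_f = 2·(f−5)·(h−5)^3, MU_h = 3·(f−5)^2·(h−5)^2.
MRS = (2/3)·(h−5)/(f−5).
At (18, 7): MRS = 4/39.
That is, one extra unit of f is worth 4/39 units of h at the margin.

MRS = 4/39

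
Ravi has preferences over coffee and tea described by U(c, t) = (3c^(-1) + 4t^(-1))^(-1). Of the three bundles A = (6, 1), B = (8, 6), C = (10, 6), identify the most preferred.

Bundle C

Evaluate utility at each bundle:
U(A) = 0.222.
U(B) = 0.960.
U(C) = 1.034.
Highest utility is C, so C ≻ B ≻ A.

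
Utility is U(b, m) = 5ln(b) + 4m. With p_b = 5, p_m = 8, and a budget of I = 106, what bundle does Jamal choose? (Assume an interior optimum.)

MU_b = 5/b, MU_m = 4.
MRS = 5/b ÷ 4.
Tangency: set MRS = p_b/p_m = 5/8 = 0.625.
MRS depends only on b: 1.25/b = 0.625 ⇒ b* = 1.25/0.625 = 2.
From the budget, 8·m = 106 − 5·2 = 96, so m* = 12.

b* = 2, m* = 12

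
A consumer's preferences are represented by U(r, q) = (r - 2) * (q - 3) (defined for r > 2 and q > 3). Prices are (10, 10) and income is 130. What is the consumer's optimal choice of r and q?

MU_r = (q−3), MU_q = (r−2).
MRS = (q−3)/(r−2).
Tangency: set MRS = p_r/p_q = 10/10 = 1.
So (q − 3)/(r − 2) = 1, i.e. (q − 3) = (r − 2).
Rewrite the budget in excess-of-subsistence terms: 10·(r − 2) + 10·(q − 3) = 130 − 10·2 − 10·3 = 80.
Substituting, 20·(r − 2) = 80, so r − 2 = 4 and r* = 6.
Then q − 3 = 4, so q* = 7.

r* = 6, q* = 7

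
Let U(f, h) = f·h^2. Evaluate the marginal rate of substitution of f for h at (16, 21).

MRS = 21/32

MU_f = h^2 and MU_h = 2·f·h.
MRS = MU_f/MU_h = (1/2)·h/f.
At (16, 21): MRS = 21/32.
That is, one extra unit of f is worth 21/32 units of h at the margin.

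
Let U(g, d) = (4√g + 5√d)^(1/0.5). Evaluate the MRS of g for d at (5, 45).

MRS = 2.4

For CES with ρ = 0.5, MRS = (4/5)·√(d/g).
At (5, 45): MRS = 2.4.
So at (5, 45) the consumer would give up 2.4 units of d for one more unit of g.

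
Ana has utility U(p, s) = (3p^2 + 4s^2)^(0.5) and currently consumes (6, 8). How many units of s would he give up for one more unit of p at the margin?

MRS = 9/16

For CES with ρ = 2, MRS = (3/4)·(s/p)^(-1).
At (6, 8): MRS = 9/16.
The indifference curve has slope −9/16 at this bundle.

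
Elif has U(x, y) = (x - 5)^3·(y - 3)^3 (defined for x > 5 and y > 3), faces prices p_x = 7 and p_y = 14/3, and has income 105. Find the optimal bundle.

MU_x = 3·(x−5)^2·(y−3)^3, MU_y = 3·(x−5)^3·(y−3)^2.
MRS = (y−3)/(x−5).
Tangency: set MRS = p_x/p_y = 7/(14/3) = 1.5.
So (y − 3)/(x − 5) = 1.5, i.e. (y − 3) = 1.5·(x − 5).
Rewrite the budget in excess-of-subsistence terms: 7·(x − 5) + (14/3)·(y − 3) = 105 − 7·5 − (14/3)·3 = 56.
Substituting, 14·(x − 5) = 56, so x − 5 = 4 and x* = 9.
Then y − 3 = 1.5·4 = 6, so y* = 9.

x* = 9, y* = 9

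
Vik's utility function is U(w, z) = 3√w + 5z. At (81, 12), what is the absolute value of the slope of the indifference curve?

MU_w = 3/(2√w), MU_z = 5.
MRS = 3/(2√w) ÷ 5.
At (81, 12): MRS = 1/30.
The indifference curve has slope −1/30 at this bundle.

MRS = 1/30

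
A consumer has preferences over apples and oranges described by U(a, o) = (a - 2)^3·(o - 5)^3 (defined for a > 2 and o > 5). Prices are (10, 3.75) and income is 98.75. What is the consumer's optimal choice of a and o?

MU_a = 3·(a−2)^2·(o−5)^3, MU_o = 3·(a−2)^3·(o−5)^2.
MRS = (o−5)/(a−2).
Tangency: set MRS = p_a/p_o = 10/3.75 = 8/3.
So (o − 5)/(a − 2) = 8/3, i.e. (o − 5) = (8/3)·(a − 2).
Rewrite the budget in excess-of-subsistence terms: 10·(a − 2) + 3.75·(o − 5) = 98.75 − 10·2 − 3.75·5 = 60.
Substituting, 20·(a − 2) = 60, so a − 2 = 3 and a* = 5.
Then o − 5 = (8/3)·3 = 8, so o* = 13.

a* = 5, o* = 13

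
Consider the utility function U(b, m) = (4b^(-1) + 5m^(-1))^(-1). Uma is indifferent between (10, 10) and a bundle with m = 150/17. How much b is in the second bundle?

U depends on (b, m) only through S = 4b^(-1) + 5m^(-1), so equal utility means equal S. At (10, 10): S = 0.9.
With m = 150/17: 5·(150/17)^(-1) = 17/30, so 4b^(-1) = 0.9 − 17/30 = 1/3, i.e. b^(-1) = 1/12.
Hence b = 1/(1/12) = 12.
Check: U(12, 150/17) = 1.1111.

b = 12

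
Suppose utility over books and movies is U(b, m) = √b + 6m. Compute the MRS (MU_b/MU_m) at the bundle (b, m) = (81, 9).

MRS = 1/108

MU_b = 1/(2√b), MU_m = 6.
MRS = 1/(2√b) ÷ 6.
At (81, 9): MRS = 1/108.
The indifference curve has slope −1/108 at this bundle.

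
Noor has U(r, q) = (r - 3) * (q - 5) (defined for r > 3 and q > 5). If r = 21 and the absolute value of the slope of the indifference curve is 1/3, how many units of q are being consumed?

q = 11

MU_r = (q−5), MU_q = (r−3).
MRS = (q−5)/(r−3).
Substitute r = 21: MRS = (q − 5)/18. Setting this equal to 1/3 gives q − 5 = (1/3)·18 = 6, so q = 11.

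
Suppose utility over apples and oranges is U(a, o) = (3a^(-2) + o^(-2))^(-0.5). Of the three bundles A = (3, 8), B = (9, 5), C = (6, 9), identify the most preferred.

Evaluate utility at each bundle:
U(A) = 1.693.
U(B) = 3.603.
U(C) = 3.233.
Highest utility is B, so B ≻ C ≻ A.

Bundle B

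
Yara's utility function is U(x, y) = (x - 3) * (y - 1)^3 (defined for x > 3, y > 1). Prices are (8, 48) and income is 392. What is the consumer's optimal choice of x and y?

x* = 13, y* = 6

MU_x = (y−1)^3, MU_y = 3·(x−3)·(y−1)^2.
MRS = (1/3)·(y−1)/(x−3).
Tangency: set MRS = p_x/p_y = 8/48 = 1/6.
So (1/3)·(y − 1)/(x − 3) = 1/6, i.e. (y − 1) = 0.5·(x − 3).
Rewrite the budget in excess-of-subsistence terms: 8·(x − 3) + 48·(y − 1) = 392 − 8·3 − 48·1 = 320.
Substituting, 32·(x − 3) = 320, so x − 3 = 10 and x* = 13.
Then y − 1 = 0.5·10 = 5, so y* = 6.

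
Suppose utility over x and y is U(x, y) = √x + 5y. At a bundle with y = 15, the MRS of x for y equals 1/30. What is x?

x = 9

MU_x = 1/(2√x), MU_y = 5.
MRS = 1/(2√x) ÷ 5.
MRS depends only on x: 0.1/√x = 1/30 ⇒ √x = 0.1/(1/30) = 3 ⇒ x = 9.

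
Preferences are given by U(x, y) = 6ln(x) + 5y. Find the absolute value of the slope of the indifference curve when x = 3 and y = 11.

MRS = 0.4

MU_x = 6/x, MU_y = 5.
MRS = 6/x ÷ 5.
At (3, 11): MRS = 0.4.
The indifference curve has slope −0.4 at this bundle.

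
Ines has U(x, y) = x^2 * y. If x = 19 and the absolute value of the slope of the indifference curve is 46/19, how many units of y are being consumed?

MU_x = 2·x·y and MU_y = x^2.
MRS = MU_x/MU_y = (2/1)·y/x.
Substitute x = 19: MRS = y/9.5. Setting y/9.5 = 46/19 gives y = (46/19)·9.5 = 23.

y = 23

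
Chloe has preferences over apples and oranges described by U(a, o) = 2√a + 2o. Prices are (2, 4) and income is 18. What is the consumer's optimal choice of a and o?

MU_a = 2/(2√a), MU_o = 2.
MRS = 2/(2√a) ÷ 2.
Tangency: set MRS = p_a/p_o = 2/4 = 0.5.
MRS depends only on a: 0.5/√a = 0.5 ⇒ √a = 0.5/0.5 = 1 ⇒ a* = 1.
From the budget, 4·o = 18 − 2·1 = 16, so o* = 4.

a* = 1, o* = 4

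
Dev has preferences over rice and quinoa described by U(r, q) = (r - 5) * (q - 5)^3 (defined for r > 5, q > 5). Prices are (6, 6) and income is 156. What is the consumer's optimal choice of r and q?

r* = 9, q* = 17

MU_r = (q−5)^3, MU_q = 3·(r−5)·(q−5)^2.
MRS = (1/3)·(q−5)/(r−5).
Tangency: set MRS = p_r/p_q = 6/6 = 1.
So (1/3)·(q − 5)/(r − 5) = 1, i.e. (q − 5) = 3·(r − 5).
Rewrite the budget in excess-of-subsistence terms: 6·(r − 5) + 6·(q − 5) = 156 − 6·5 − 6·5 = 96.
Substituting, 24·(r − 5) = 96, so r − 5 = 4 and r* = 9.
Then q − 5 = 3·4 = 12, so q* = 17.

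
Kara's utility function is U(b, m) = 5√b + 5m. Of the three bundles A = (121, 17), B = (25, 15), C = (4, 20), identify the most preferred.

Bundle A

Evaluate utility at each bundle:
U(A) = 140.000.
U(B) = 100.000.
U(C) = 110.000.
Highest utility is A, so A ≻ C ≻ B.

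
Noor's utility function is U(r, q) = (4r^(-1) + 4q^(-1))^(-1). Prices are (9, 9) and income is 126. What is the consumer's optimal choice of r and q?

r* = 7, q* = 7

For CES with ρ = -1, MRS = (q/r)^2.
Tangency: set MRS = p_r/p_q = 9/9 = 1.
So (q/r)^2 = 1; taking the square root, q/r = 1, i.e. q = r.
Substitute into the budget 9·r + 9·q = 126: 18·r = 126, so r* = 7 and q* = 7.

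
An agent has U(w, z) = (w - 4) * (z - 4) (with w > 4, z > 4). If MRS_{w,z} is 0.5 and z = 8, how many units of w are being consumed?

MU_w = (z−4), MU_z = (w−4).
MRS = (z−4)/(w−4).
Substitute z = 8: MRS = 4/(w − 4). Setting this equal to 0.5 gives w − 4 = 4/0.5 = 8, so w = 12.

w = 12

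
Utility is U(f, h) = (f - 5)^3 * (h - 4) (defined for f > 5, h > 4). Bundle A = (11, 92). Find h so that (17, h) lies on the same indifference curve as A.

h = 15

U(11, 92) = 19008.
Set U(17, h) = 19008 and solve.
With f = 17: (17 − 5)^3 = 1728, so (h − 4) = 19008/1728 = 11.
So h = 4 + 11 = 15.
Check: U(17, 15) = 19008.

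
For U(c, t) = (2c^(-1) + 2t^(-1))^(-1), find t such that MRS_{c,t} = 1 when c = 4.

For CES with ρ = -1, MRS = (t/c)^2.
Setting (t/4)^2 = 1 gives t/4 = 1 and t = 4.

t = 4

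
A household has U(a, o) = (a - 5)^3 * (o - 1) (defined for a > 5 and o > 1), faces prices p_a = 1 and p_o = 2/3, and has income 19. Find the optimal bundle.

a* = 15, o* = 6

MU_a = 3·(a−5)^2·(o−1), MU_o = (a−5)^3.
MRS = (3/1)·(o−1)/(a−5).
Tangency: set MRS = p_a/p_o = 1/(2/3) = 1.5.
So (3/1)·(o − 1)/(a − 5) = 1.5, i.e. (o − 1) = 0.5·(a − 5).
Rewrite the budget in excess-of-subsistence terms: 1·(a − 5) + (2/3)·(o − 1) = 19 − 1·5 − (2/3)·1 = 40/3.
Substituting, (4/3)·(a − 5) = 40/3, so a − 5 = 10 and a* = 15.
Then o − 1 = 0.5·10 = 5, so o* = 6.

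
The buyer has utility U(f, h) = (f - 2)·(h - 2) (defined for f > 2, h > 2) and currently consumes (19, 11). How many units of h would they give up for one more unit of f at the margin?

MU_f = (h−2), MU_h = (f−2).
MRS = (h−2)/(f−2).
At (19, 11): MRS = 9/17.
That is, one extra unit of f is worth 9/17 units of h at the margin.

MRS = 9/17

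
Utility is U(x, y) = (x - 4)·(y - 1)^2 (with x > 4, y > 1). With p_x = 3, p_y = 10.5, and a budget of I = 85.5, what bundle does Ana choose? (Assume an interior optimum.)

MU_x = (y−1)^2, MU_y = 2·(x−4)·(y−1).
MRS = (1/2)·(y−1)/(x−4).
Tangency: set MRS = p_x/p_y = 3/10.5 = 2/7.
So (1/2)·(y − 1)/(x − 4) = 2/7, i.e. (y − 1) = (4/7)·(x − 4).
Rewrite the budget in excess-of-subsistence terms: 3·(x − 4) + 10.5·(y − 1) = 85.5 − 3·4 − 10.5·1 = 63.
Substituting, 9·(x − 4) = 63, so x − 4 = 7 and x* = 11.
Then y − 1 = (4/7)·7 = 4, so y* = 5.

x* = 11, y* = 5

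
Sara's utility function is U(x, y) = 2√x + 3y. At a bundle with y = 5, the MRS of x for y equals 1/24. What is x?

MU_x = 2/(2√x), MU_y = 3.
MRS = 2/(2√x) ÷ 3.
MRS depends only on x: (1/3)/√x = 1/24 ⇒ √x = (1/3)/(1/24) = 8 ⇒ x = 64.

x = 64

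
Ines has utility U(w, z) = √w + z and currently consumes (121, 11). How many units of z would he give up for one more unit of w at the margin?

MU_w = 1/(2√w), MU_z = 1.
MRS = 1/(2√w) ÷ 1.
At (121, 11): MRS = 1/22.
The indifference curve has slope −1/22 at this bundle.

MRS = 1/22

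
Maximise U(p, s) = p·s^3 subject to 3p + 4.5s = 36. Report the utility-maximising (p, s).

p* = 3, s* = 6

MU_p = s^3 and MU_s = 3·p·s^2.
MRS = MU_p/MU_s = (1/3)·s/p.
Tangency: set MRS = p_p/p_s = 3/4.5 = 2/3.
So (1/3)·s/p = 2/3, i.e. s = 2·p.
Substitute into the budget 3·p + 4.5·s = 36: 12·p = 36, so p* = 3.
Then s* = 2·3 = 6.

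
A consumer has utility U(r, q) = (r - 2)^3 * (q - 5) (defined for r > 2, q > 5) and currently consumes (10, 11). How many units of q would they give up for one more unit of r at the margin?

MU_r = 3·(r−2)^2·(q−5), MU_q = (r−2)^3.
MRS = (3/1)·(q−5)/(r−2).
At (10, 11): MRS = 2.25.
So at (10, 11) the consumer would give up 2.25 units of q for one more unit of r.

MRS = 2.25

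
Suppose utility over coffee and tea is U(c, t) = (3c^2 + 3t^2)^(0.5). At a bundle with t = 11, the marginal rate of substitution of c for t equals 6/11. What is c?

For CES with ρ = 2, MRS = (t/c)^(-1).
Setting (11/c)^(-1) = 6/11 gives 11/c = 11/6 and c = 6.

c = 6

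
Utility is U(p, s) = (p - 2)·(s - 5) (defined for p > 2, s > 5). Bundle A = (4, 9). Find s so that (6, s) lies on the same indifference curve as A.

U(4, 9) = 8.
Set U(6, s) = 8 and solve.
With p = 6: (6 − 2) = 4, so (s − 5) = 8/4 = 2.
So s = 5 + 2 = 7.
Check: U(6, 7) = 8.

s = 7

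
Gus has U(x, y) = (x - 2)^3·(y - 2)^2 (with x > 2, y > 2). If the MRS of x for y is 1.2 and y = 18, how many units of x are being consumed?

MU_x = 3·(x−2)^2·(y−2)^2, MU_y = 2·(x−2)^3·(y−2).
MRS = (3/2)·(y−2)/(x−2).
Substitute y = 18: MRS = 24/(x − 2). Setting this equal to 1.2 gives x − 2 = 24/1.2 = 20, so x = 22.

x = 22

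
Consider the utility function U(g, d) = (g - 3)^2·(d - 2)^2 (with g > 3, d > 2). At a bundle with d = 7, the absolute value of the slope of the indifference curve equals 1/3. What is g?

MU_g = 2·(g−3)·(d−2)^2, MU_d = 2·(g−3)^2·(d−2).
MRS = (d−2)/(g−3).
Substitute d = 7: MRS = 5/(g − 3). Setting this equal to 1/3 gives g − 3 = 5/(1/3) = 15, so g = 18.

g = 18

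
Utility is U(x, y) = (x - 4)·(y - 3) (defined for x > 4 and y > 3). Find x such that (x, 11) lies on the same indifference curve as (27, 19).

U(27, 19) = 368.
Set U(x, 11) = 368 and solve.
With y = 11: (11 − 3) = 8, so (x − 4) = 368/8 = 46.
So x = 4 + 46 = 50.
Check: U(50, 11) = 368.

x = 50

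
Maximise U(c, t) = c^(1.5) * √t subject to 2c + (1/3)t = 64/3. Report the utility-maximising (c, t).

MU_c = 1.5·√c·√t and MU_t = 0.5·c^(1.5)·t^(-0.5).
MRS = MU_c/MU_t = (3)·t/c.
Tangency: set MRS = p_c/p_t = 2/(1/3) = 6.
So (3)·t/c = 6, i.e. t = 2·c.
Substitute into the budget 2·c + (1/3)·t = 64/3: (8/3)·c = 64/3, so c* = 8.
Then t* = 2·8 = 16.

c* = 8, t* = 16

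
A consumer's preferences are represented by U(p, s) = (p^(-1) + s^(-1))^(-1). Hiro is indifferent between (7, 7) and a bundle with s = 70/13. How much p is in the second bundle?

U depends on (p, s) only through S = p^(-1) + s^(-1), so equal utility means equal S. At (7, 7): S = 2/7.
With s = 70/13: (70/13)^(-1) = 13/70, so p^(-1) = 2/7 − 13/70 = 0.1.
Hence p = 1/0.1 = 10.
Check: U(10, 70/13) = 3.5.

p = 10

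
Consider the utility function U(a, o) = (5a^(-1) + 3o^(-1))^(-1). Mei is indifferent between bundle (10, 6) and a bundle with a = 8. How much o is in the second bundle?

U depends on (a, o) only through S = 5a^(-1) + 3o^(-1), so equal utility means equal S. At (10, 6): S = 1.
With a = 8: 5·8^(-1) = 0.625, so 3o^(-1) = 1 − 0.625 = 0.375, i.e. o^(-1) = 0.125.
Hence o = 1/0.125 = 8.
Check: U(8, 8) = 1.

o = 8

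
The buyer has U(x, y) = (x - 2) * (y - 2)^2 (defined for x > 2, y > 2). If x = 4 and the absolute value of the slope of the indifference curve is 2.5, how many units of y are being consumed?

MU_x = (y−2)^2, MU_y = 2·(x−2)·(y−2).
MRS = (1/2)·(y−2)/(x−2).
Substitute x = 4: MRS = (y − 2)/4. Setting this equal to 2.5 gives y − 2 = 2.5·4 = 10, so y = 12.

y = 12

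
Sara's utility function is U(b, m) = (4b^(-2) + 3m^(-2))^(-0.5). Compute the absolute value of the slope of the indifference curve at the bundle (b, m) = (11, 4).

MRS = 256/3993

For CES with ρ = -2, MRS = (4/3)·(m/b)^3.
At (11, 4): MRS = 256/3993.
That is, one extra unit of b is worth 256/3993 units of m at the margin.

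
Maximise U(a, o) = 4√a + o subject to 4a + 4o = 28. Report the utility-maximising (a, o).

MU_a = 4/(2√a), MU_o = 1.
MRS = 4/(2√a) ÷ 1.
Tangency: set MRS = p_a/p_o = 4/4 = 1.
MRS depends only on a: 2/√a = 1 ⇒ √a = 2/1 = 2 ⇒ a* = 4.
From the budget, 4·o = 28 − 4·4 = 12, so o* = 3.

a* = 4, o* = 3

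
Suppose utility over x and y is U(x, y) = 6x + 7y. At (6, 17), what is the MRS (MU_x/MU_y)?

MRS = 6/7

MU_x = 6, MU_y = 7, so MRS = 6/7 at every bundle.
At (6, 17): MRS = 6/7.
So at (6, 17) the consumer would give up 6/7 units of y for one more unit of x.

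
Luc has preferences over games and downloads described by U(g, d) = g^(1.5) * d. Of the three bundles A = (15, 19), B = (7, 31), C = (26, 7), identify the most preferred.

Evaluate utility at each bundle:
U(A) = 1103.800.
U(B) = 574.128.
U(C) = 928.022.
Highest utility is A, so A ≻ C ≻ B.

Bundle A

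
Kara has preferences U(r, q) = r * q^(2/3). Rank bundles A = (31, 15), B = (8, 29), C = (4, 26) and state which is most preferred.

Bundle A

Evaluate utility at each bundle:
U(A) = 188.548.
U(B) = 75.513.
U(C) = 35.106.
Highest utility is A, so A ≻ B ≻ C.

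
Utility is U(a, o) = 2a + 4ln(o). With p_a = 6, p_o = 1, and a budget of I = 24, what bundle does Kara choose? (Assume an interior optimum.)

MU_a = 2, MU_o = 4/o.
MRS = 2 ÷ (4/o).
Tangency: set MRS = p_a/p_o = 6/1 = 6.
MRS depends only on o: 0.5·o = 6 ⇒ o* = 6/0.5 = 12.
From the budget, 6·a = 24 − 1·12 = 12, so a* = 2.

a* = 2, o* = 12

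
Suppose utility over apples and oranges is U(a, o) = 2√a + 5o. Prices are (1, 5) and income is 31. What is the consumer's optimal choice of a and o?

MU_a = 2/(2√a), MU_o = 5.
MRS = 2/(2√a) ÷ 5.
Tangency: set MRS = p_a/p_o = 1/5 = 0.2.
MRS depends only on a: 0.2/√a = 0.2 ⇒ √a = 0.2/0.2 = 1 ⇒ a* = 1.
From the budget, 5·o = 31 − 1·1 = 30, so o* = 6.

a* = 1, o* = 6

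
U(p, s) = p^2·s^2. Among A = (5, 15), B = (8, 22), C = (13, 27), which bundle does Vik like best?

Bundle C

Evaluate utility at each bundle:
U(A) = 5625.
U(B) = 30976.
U(C) = 123201.
Highest utility is C, so C ≻ B ≻ A.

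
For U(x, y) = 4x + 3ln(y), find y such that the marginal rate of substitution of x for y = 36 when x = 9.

MU_x = 4, MU_y = 3/y.
MRS = 4 ÷ (3/y).
MRS depends only on y: (4/3)·y = 36 ⇒ y = 36/(4/3) = 27.

y = 27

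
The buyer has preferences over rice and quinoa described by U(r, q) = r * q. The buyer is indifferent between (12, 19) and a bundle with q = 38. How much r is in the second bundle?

r = 6

U(12, 19) = 228.
Set U(r, 38) = 228 and solve.
With q = 38: r = 228/38 = 6.
Check: U(6, 38) = 228.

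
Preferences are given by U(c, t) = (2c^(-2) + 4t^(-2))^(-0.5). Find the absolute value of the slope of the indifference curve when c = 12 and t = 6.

For CES with ρ = -2, MRS = (2/4)·(t/c)^3.
At (12, 6): MRS = 1/16.
So at (12, 6) the consumer would give up 1/16 units of t for one more unit of c.

MRS = 1/16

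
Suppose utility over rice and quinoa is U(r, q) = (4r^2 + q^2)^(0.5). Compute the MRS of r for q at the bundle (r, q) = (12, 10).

For CES with ρ = 2, MRS = (4/1)·(q/r)^(-1).
At (12, 10): MRS = 4.8.
So at (12, 10) the consumer would give up 4.8 units of q for one more unit of r.

MRS = 4.8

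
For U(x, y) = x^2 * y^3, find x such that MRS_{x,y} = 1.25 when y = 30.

MU_x = 2·x·y^3 and MU_y = 3·x^2·y^2.
MRS = MU_x/MU_y = (2/3)·y/x.
Substitute y = 30: MRS = 20/x. Setting 20/x = 1.25 gives x = 20/1.25 = 16.

x = 16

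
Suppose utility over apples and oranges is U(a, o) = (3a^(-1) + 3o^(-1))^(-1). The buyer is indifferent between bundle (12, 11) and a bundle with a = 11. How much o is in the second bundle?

U depends on (a, o) only through S = 3a^(-1) + 3o^(-1), so equal utility means equal S. At (12, 11): S = 23/44.
With a = 11: 3·11^(-1) = 3/11, so 3o^(-1) = 23/44 − 3/11 = 0.25, i.e. o^(-1) = 1/12.
Hence o = 1/(1/12) = 12.
Check: U(11, 12) = 1.913.

o = 12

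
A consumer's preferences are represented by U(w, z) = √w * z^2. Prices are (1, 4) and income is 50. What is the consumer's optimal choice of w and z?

w* = 10, z* = 10

MU_w = 0.5·w^(-0.5)·z^2 and MU_z = 2·√w·z.
MRS = MU_w/MU_z = (0.25)·z/w.
Tangency: set MRS = p_w/p_z = 1/4 = 0.25.
So (0.25)·z/w = 0.25, i.e. z = w.
Substitute into the budget 1·w + 4·z = 50: 5·w = 50, so w* = 10.
Then z* = 10.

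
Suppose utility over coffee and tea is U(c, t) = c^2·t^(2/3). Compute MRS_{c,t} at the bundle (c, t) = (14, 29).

MU_c = 2·c·t^(2/3) and MU_t = 2/3·c^2·t^(-1/3).
MRS = MU_c/MU_t = (3)·t/c.
At (14, 29): MRS = 87/14.
The indifference curve has slope −87/14 at this bundle.

MRS = 87/14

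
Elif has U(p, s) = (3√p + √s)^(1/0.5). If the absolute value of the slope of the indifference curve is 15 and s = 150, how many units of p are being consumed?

p = 6

For CES with ρ = 0.5, MRS = (3/1)·√(s/p).
Setting (3/1)·√(150/p) = 15 gives √(150/p) = 5, so 150/p = 25 and p = 6.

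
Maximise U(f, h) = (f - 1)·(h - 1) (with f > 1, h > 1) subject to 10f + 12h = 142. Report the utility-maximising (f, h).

MU_f = (h−1), MU_h = (f−1).
MRS = (h−1)/(f−1).
Tangency: set MRS = p_f/p_h = 10/12 = 5/6.
So (h − 1)/(f − 1) = 5/6, i.e. (h − 1) = (5/6)·(f − 1).
Rewrite the budget in excess-of-subsistence terms: 10·(f − 1) + 12·(h − 1) = 142 − 10·1 − 12·1 = 120.
Substituting, 20·(f − 1) = 120, so f − 1 = 6 and f* = 7.
Then h − 1 = (5/6)·6 = 5, so h* = 6.

f* = 7, h* = 6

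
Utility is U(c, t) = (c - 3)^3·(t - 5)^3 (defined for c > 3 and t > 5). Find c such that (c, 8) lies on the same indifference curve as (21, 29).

U(21, 29) = 80621568.
Set U(c, 8) = 80621568 and solve.
With t = 8: (8 − 5)^3 = 27, so (c − 3)^3 = 80621568/27 = 2985984.
Taking the cube root (with c > 3): c − 3 = 144, so c = 147.
Check: U(147, 8) = 80621568.

c = 147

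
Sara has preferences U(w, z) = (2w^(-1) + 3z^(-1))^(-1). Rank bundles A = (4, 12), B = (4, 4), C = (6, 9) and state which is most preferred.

Evaluate utility at each bundle:
U(A) = 1.333.
U(B) = 0.800.
U(C) = 1.500.
Highest utility is C, so C ≻ A ≻ B.

Bundle C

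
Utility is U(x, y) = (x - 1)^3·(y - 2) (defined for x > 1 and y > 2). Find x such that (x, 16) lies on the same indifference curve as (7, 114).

x = 13

U(7, 114) = 24192.
Set U(x, 16) = 24192 and solve.
With y = 16: (16 − 2) = 14, so (x − 1)^3 = 24192/14 = 1728.
Taking the cube root (with x > 1): x − 1 = 12, so x = 13.
Check: U(13, 16) = 24192.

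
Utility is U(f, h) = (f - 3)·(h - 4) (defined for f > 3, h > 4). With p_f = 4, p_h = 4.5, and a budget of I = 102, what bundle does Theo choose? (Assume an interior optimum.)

f* = 12, h* = 12

MU_f = (h−4), MU_h = (f−3).
MRS = (h−4)/(f−3).
Tangency: set MRS = p_f/p_h = 4/4.5 = 8/9.
So (h − 4)/(f − 3) = 8/9, i.e. (h − 4) = (8/9)·(f − 3).
Rewrite the budget in excess-of-subsistence terms: 4·(f − 3) + 4.5·(h − 4) = 102 − 4·3 − 4.5·4 = 72.
Substituting, 8·(f − 3) = 72, so f − 3 = 9 and f* = 12.
Then h − 4 = (8/9)·9 = 8, so h* = 12.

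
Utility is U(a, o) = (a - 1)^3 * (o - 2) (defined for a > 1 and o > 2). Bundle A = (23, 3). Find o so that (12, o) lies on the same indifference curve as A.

o = 10

U(23, 3) = 10648.
Set U(12, o) = 10648 and solve.
With a = 12: (12 − 1)^3 = 1331, so (o − 2) = 10648/1331 = 8.
So o = 2 + 8 = 10.
Check: U(12, 10) = 10648.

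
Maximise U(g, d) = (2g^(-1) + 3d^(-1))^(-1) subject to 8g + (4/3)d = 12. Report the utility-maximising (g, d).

For CES with ρ = -1, MRS = (2/3)·(d/g)^2.
Tangency: set MRS = p_g/p_d = 8/(4/3) = 6.
So (d/g)^2 = 9; taking the square root, d/g = 3, i.e. d = 3·g.
Substitute into the budget 8·g + (4/3)·d = 12: 12·g = 12, so g* = 1 and d* = 3·1 = 3.

g* = 1, d* = 3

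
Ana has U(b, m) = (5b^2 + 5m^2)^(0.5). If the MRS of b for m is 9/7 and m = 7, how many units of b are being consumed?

b = 9

For CES with ρ = 2, MRS = (m/b)^(-1).
Setting (7/b)^(-1) = 9/7 gives 7/b = 7/9 and b = 9.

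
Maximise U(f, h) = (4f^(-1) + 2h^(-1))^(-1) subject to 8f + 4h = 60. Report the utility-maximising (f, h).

For CES with ρ = -1, MRS = (4/2)·(h/f)^2.
Tangency: set MRS = p_f/p_h = 8/4 = 2.
So (h/f)^2 = 1; taking the square root, h/f = 1, i.e. h = f.
Substitute into the budget 8·f + 4·h = 60: 12·f = 60, so f* = 5 and h* = 5.

f* = 5, h* = 5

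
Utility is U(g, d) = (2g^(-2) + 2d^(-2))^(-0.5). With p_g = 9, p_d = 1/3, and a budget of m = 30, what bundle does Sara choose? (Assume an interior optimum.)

g* = 3, d* = 9

For CES with ρ = -2, MRS = (d/g)^3.
Tangency: set MRS = p_g/p_d = 9/(1/3) = 27.
So (d/g)^3 = 27; taking the cube root, d/g = 3, i.e. d = 3·g.
Substitute into the budget 9·g + (1/3)·d = 30: 10·g = 30, so g* = 3 and d* = 3·3 = 9.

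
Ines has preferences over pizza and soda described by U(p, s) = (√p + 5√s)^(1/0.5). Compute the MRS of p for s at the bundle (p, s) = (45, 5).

For CES with ρ = 0.5, MRS = (1/5)·√(s/p).
At (45, 5): MRS = 1/15.
That is, one extra unit of p is worth 1/15 units of s at the margin.

MRS = 1/15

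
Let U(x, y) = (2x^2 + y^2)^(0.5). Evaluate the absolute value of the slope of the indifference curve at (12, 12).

MRS = 2

For CES with ρ = 2, MRS = (2/1)·(y/x)^(-1).
At (12, 12): MRS = 2.
That is, one extra unit of x is worth 2 units of y at the margin.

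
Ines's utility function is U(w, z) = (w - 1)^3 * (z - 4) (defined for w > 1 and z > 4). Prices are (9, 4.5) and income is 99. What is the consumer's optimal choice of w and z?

MU_w = 3·(w−1)^2·(z−4), MU_z = (w−1)^3.
MRS = (3/1)·(z−4)/(w−1).
Tangency: set MRS = p_w/p_z = 9/4.5 = 2.
So (3/1)·(z − 4)/(w − 1) = 2, i.e. (z − 4) = (2/3)·(w − 1).
Rewrite the budget in excess-of-subsistence terms: 9·(w − 1) + 4.5·(z − 4) = 99 − 9·1 − 4.5·4 = 72.
Substituting, 12·(w − 1) = 72, so w − 1 = 6 and w* = 7.
Then z − 4 = (2/3)·6 = 4, so z* = 8.

w* = 7, z* = 8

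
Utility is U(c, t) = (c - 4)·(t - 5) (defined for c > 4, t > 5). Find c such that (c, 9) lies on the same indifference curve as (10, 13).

c = 16

U(10, 13) = 48.
Set U(c, 9) = 48 and solve.
With t = 9: (9 − 5) = 4, so (c − 4) = 48/4 = 12.
So c = 4 + 12 = 16.
Check: U(16, 9) = 48.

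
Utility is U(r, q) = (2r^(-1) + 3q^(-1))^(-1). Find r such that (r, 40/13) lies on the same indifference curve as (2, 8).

U depends on (r, q) only through S = 2r^(-1) + 3q^(-1), so equal utility means equal S. At (2, 8): S = 1.375.
With q = 40/13: 3·(40/13)^(-1) = 39/40, so 2r^(-1) = 1.375 − 39/40 = 0.4, i.e. r^(-1) = 0.2.
Hence r = 1/0.2 = 5.
Check: U(5, 40/13) = 0.7273.

r = 5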